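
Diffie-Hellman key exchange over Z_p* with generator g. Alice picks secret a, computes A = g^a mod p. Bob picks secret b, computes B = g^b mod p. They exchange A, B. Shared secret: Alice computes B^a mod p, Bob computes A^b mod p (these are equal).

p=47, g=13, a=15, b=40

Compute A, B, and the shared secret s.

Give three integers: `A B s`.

A = 13^15 mod 47  (bits of 15 = 1111)
  bit 0 = 1: r = r^2 * 13 mod 47 = 1^2 * 13 = 1*13 = 13
  bit 1 = 1: r = r^2 * 13 mod 47 = 13^2 * 13 = 28*13 = 35
  bit 2 = 1: r = r^2 * 13 mod 47 = 35^2 * 13 = 3*13 = 39
  bit 3 = 1: r = r^2 * 13 mod 47 = 39^2 * 13 = 17*13 = 33
  -> A = 33
B = 13^40 mod 47  (bits of 40 = 101000)
  bit 0 = 1: r = r^2 * 13 mod 47 = 1^2 * 13 = 1*13 = 13
  bit 1 = 0: r = r^2 mod 47 = 13^2 = 28
  bit 2 = 1: r = r^2 * 13 mod 47 = 28^2 * 13 = 32*13 = 40
  bit 3 = 0: r = r^2 mod 47 = 40^2 = 2
  bit 4 = 0: r = r^2 mod 47 = 2^2 = 4
  bit 5 = 0: r = r^2 mod 47 = 4^2 = 16
  -> B = 16
s = B^a = 16^15 mod 47  (bits of 15 = 1111)
  bit 0 = 1: r = r^2 * 16 mod 47 = 1^2 * 16 = 1*16 = 16
  bit 1 = 1: r = r^2 * 16 mod 47 = 16^2 * 16 = 21*16 = 7
  bit 2 = 1: r = r^2 * 16 mod 47 = 7^2 * 16 = 2*16 = 32
  bit 3 = 1: r = r^2 * 16 mod 47 = 32^2 * 16 = 37*16 = 28
  -> s = B^a = 28

Answer: 33 16 28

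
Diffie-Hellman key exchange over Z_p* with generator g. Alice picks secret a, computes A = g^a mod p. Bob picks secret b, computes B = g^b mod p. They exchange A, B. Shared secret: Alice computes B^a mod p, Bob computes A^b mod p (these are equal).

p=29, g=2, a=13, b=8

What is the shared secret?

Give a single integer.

Answer: 23

Derivation:
A = 2^13 mod 29  (bits of 13 = 1101)
  bit 0 = 1: r = r^2 * 2 mod 29 = 1^2 * 2 = 1*2 = 2
  bit 1 = 1: r = r^2 * 2 mod 29 = 2^2 * 2 = 4*2 = 8
  bit 2 = 0: r = r^2 mod 29 = 8^2 = 6
  bit 3 = 1: r = r^2 * 2 mod 29 = 6^2 * 2 = 7*2 = 14
  -> A = 14
B = 2^8 mod 29  (bits of 8 = 1000)
  bit 0 = 1: r = r^2 * 2 mod 29 = 1^2 * 2 = 1*2 = 2
  bit 1 = 0: r = r^2 mod 29 = 2^2 = 4
  bit 2 = 0: r = r^2 mod 29 = 4^2 = 16
  bit 3 = 0: r = r^2 mod 29 = 16^2 = 24
  -> B = 24
s = B^a = 24^13 mod 29  (bits of 13 = 1101)
  bit 0 = 1: r = r^2 * 24 mod 29 = 1^2 * 24 = 1*24 = 24
  bit 1 = 1: r = r^2 * 24 mod 29 = 24^2 * 24 = 25*24 = 20
  bit 2 = 0: r = r^2 mod 29 = 20^2 = 23
  bit 3 = 1: r = r^2 * 24 mod 29 = 23^2 * 24 = 7*24 = 23
  -> s = B^a = 23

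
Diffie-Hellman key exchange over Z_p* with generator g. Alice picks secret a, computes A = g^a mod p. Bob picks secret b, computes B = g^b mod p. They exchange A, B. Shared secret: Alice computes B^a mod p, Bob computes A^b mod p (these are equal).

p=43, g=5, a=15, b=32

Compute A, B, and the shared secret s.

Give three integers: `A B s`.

A = 5^15 mod 43  (bits of 15 = 1111)
  bit 0 = 1: r = r^2 * 5 mod 43 = 1^2 * 5 = 1*5 = 5
  bit 1 = 1: r = r^2 * 5 mod 43 = 5^2 * 5 = 25*5 = 39
  bit 2 = 1: r = r^2 * 5 mod 43 = 39^2 * 5 = 16*5 = 37
  bit 3 = 1: r = r^2 * 5 mod 43 = 37^2 * 5 = 36*5 = 8
  -> A = 8
B = 5^32 mod 43  (bits of 32 = 100000)
  bit 0 = 1: r = r^2 * 5 mod 43 = 1^2 * 5 = 1*5 = 5
  bit 1 = 0: r = r^2 mod 43 = 5^2 = 25
  bit 2 = 0: r = r^2 mod 43 = 25^2 = 23
  bit 3 = 0: r = r^2 mod 43 = 23^2 = 13
  bit 4 = 0: r = r^2 mod 43 = 13^2 = 40
  bit 5 = 0: r = r^2 mod 43 = 40^2 = 9
  -> B = 9
s = B^a = 9^15 mod 43  (bits of 15 = 1111)
  bit 0 = 1: r = r^2 * 9 mod 43 = 1^2 * 9 = 1*9 = 9
  bit 1 = 1: r = r^2 * 9 mod 43 = 9^2 * 9 = 38*9 = 41
  bit 2 = 1: r = r^2 * 9 mod 43 = 41^2 * 9 = 4*9 = 36
  bit 3 = 1: r = r^2 * 9 mod 43 = 36^2 * 9 = 6*9 = 11
  -> s = B^a = 11

Answer: 8 9 11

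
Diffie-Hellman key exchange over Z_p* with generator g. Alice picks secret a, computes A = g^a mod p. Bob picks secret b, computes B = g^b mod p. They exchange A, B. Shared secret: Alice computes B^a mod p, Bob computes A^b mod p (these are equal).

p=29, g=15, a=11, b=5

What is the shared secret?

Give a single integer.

A = 15^11 mod 29  (bits of 11 = 1011)
  bit 0 = 1: r = r^2 * 15 mod 29 = 1^2 * 15 = 1*15 = 15
  bit 1 = 0: r = r^2 mod 29 = 15^2 = 22
  bit 2 = 1: r = r^2 * 15 mod 29 = 22^2 * 15 = 20*15 = 10
  bit 3 = 1: r = r^2 * 15 mod 29 = 10^2 * 15 = 13*15 = 21
  -> A = 21
B = 15^5 mod 29  (bits of 5 = 101)
  bit 0 = 1: r = r^2 * 15 mod 29 = 1^2 * 15 = 1*15 = 15
  bit 1 = 0: r = r^2 mod 29 = 15^2 = 22
  bit 2 = 1: r = r^2 * 15 mod 29 = 22^2 * 15 = 20*15 = 10
  -> B = 10
s = B^a = 10^11 mod 29  (bits of 11 = 1011)
  bit 0 = 1: r = r^2 * 10 mod 29 = 1^2 * 10 = 1*10 = 10
  bit 1 = 0: r = r^2 mod 29 = 10^2 = 13
  bit 2 = 1: r = r^2 * 10 mod 29 = 13^2 * 10 = 24*10 = 8
  bit 3 = 1: r = r^2 * 10 mod 29 = 8^2 * 10 = 6*10 = 2
  -> s = B^a = 2

Answer: 2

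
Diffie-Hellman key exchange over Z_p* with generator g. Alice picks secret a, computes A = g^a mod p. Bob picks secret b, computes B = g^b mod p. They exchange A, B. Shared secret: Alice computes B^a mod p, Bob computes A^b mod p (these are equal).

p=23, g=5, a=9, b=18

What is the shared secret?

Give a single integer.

Answer: 16

Derivation:
A = 5^9 mod 23  (bits of 9 = 1001)
  bit 0 = 1: r = r^2 * 5 mod 23 = 1^2 * 5 = 1*5 = 5
  bit 1 = 0: r = r^2 mod 23 = 5^2 = 2
  bit 2 = 0: r = r^2 mod 23 = 2^2 = 4
  bit 3 = 1: r = r^2 * 5 mod 23 = 4^2 * 5 = 16*5 = 11
  -> A = 11
B = 5^18 mod 23  (bits of 18 = 10010)
  bit 0 = 1: r = r^2 * 5 mod 23 = 1^2 * 5 = 1*5 = 5
  bit 1 = 0: r = r^2 mod 23 = 5^2 = 2
  bit 2 = 0: r = r^2 mod 23 = 2^2 = 4
  bit 3 = 1: r = r^2 * 5 mod 23 = 4^2 * 5 = 16*5 = 11
  bit 4 = 0: r = r^2 mod 23 = 11^2 = 6
  -> B = 6
s = B^a = 6^9 mod 23  (bits of 9 = 1001)
  bit 0 = 1: r = r^2 * 6 mod 23 = 1^2 * 6 = 1*6 = 6
  bit 1 = 0: r = r^2 mod 23 = 6^2 = 13
  bit 2 = 0: r = r^2 mod 23 = 13^2 = 8
  bit 3 = 1: r = r^2 * 6 mod 23 = 8^2 * 6 = 18*6 = 16
  -> s = B^a = 16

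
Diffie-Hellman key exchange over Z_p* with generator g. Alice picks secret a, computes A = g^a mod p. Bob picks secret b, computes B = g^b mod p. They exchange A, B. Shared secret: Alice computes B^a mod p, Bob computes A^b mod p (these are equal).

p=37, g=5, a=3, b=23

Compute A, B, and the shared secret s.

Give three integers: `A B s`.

Answer: 14 20 8

Derivation:
A = 5^3 mod 37  (bits of 3 = 11)
  bit 0 = 1: r = r^2 * 5 mod 37 = 1^2 * 5 = 1*5 = 5
  bit 1 = 1: r = r^2 * 5 mod 37 = 5^2 * 5 = 25*5 = 14
  -> A = 14
B = 5^23 mod 37  (bits of 23 = 10111)
  bit 0 = 1: r = r^2 * 5 mod 37 = 1^2 * 5 = 1*5 = 5
  bit 1 = 0: r = r^2 mod 37 = 5^2 = 25
  bit 2 = 1: r = r^2 * 5 mod 37 = 25^2 * 5 = 33*5 = 17
  bit 3 = 1: r = r^2 * 5 mod 37 = 17^2 * 5 = 30*5 = 2
  bit 4 = 1: r = r^2 * 5 mod 37 = 2^2 * 5 = 4*5 = 20
  -> B = 20
s = B^a = 20^3 mod 37  (bits of 3 = 11)
  bit 0 = 1: r = r^2 * 20 mod 37 = 1^2 * 20 = 1*20 = 20
  bit 1 = 1: r = r^2 * 20 mod 37 = 20^2 * 20 = 30*20 = 8
  -> s = B^a = 8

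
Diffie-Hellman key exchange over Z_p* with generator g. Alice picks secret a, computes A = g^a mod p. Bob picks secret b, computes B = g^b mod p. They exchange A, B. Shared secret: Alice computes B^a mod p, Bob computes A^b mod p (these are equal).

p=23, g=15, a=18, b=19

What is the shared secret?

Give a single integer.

A = 15^18 mod 23  (bits of 18 = 10010)
  bit 0 = 1: r = r^2 * 15 mod 23 = 1^2 * 15 = 1*15 = 15
  bit 1 = 0: r = r^2 mod 23 = 15^2 = 18
  bit 2 = 0: r = r^2 mod 23 = 18^2 = 2
  bit 3 = 1: r = r^2 * 15 mod 23 = 2^2 * 15 = 4*15 = 14
  bit 4 = 0: r = r^2 mod 23 = 14^2 = 12
  -> A = 12
B = 15^19 mod 23  (bits of 19 = 10011)
  bit 0 = 1: r = r^2 * 15 mod 23 = 1^2 * 15 = 1*15 = 15
  bit 1 = 0: r = r^2 mod 23 = 15^2 = 18
  bit 2 = 0: r = r^2 mod 23 = 18^2 = 2
  bit 3 = 1: r = r^2 * 15 mod 23 = 2^2 * 15 = 4*15 = 14
  bit 4 = 1: r = r^2 * 15 mod 23 = 14^2 * 15 = 12*15 = 19
  -> B = 19
s = B^a = 19^18 mod 23  (bits of 18 = 10010)
  bit 0 = 1: r = r^2 * 19 mod 23 = 1^2 * 19 = 1*19 = 19
  bit 1 = 0: r = r^2 mod 23 = 19^2 = 16
  bit 2 = 0: r = r^2 mod 23 = 16^2 = 3
  bit 3 = 1: r = r^2 * 19 mod 23 = 3^2 * 19 = 9*19 = 10
  bit 4 = 0: r = r^2 mod 23 = 10^2 = 8
  -> s = B^a = 8

Answer: 8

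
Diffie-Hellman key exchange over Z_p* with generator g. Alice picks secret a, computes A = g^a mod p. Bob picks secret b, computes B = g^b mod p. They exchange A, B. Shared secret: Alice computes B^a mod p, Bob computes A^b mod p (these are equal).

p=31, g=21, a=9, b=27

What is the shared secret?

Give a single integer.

Answer: 23

Derivation:
A = 21^9 mod 31  (bits of 9 = 1001)
  bit 0 = 1: r = r^2 * 21 mod 31 = 1^2 * 21 = 1*21 = 21
  bit 1 = 0: r = r^2 mod 31 = 21^2 = 7
  bit 2 = 0: r = r^2 mod 31 = 7^2 = 18
  bit 3 = 1: r = r^2 * 21 mod 31 = 18^2 * 21 = 14*21 = 15
  -> A = 15
B = 21^27 mod 31  (bits of 27 = 11011)
  bit 0 = 1: r = r^2 * 21 mod 31 = 1^2 * 21 = 1*21 = 21
  bit 1 = 1: r = r^2 * 21 mod 31 = 21^2 * 21 = 7*21 = 23
  bit 2 = 0: r = r^2 mod 31 = 23^2 = 2
  bit 3 = 1: r = r^2 * 21 mod 31 = 2^2 * 21 = 4*21 = 22
  bit 4 = 1: r = r^2 * 21 mod 31 = 22^2 * 21 = 19*21 = 27
  -> B = 27
s = B^a = 27^9 mod 31  (bits of 9 = 1001)
  bit 0 = 1: r = r^2 * 27 mod 31 = 1^2 * 27 = 1*27 = 27
  bit 1 = 0: r = r^2 mod 31 = 27^2 = 16
  bit 2 = 0: r = r^2 mod 31 = 16^2 = 8
  bit 3 = 1: r = r^2 * 27 mod 31 = 8^2 * 27 = 2*27 = 23
  -> s = B^a = 23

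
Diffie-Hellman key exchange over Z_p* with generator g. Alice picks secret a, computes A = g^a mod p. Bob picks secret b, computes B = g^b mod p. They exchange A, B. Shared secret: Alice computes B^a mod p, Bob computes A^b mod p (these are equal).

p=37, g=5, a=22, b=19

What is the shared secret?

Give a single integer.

Answer: 4

Derivation:
A = 5^22 mod 37  (bits of 22 = 10110)
  bit 0 = 1: r = r^2 * 5 mod 37 = 1^2 * 5 = 1*5 = 5
  bit 1 = 0: r = r^2 mod 37 = 5^2 = 25
  bit 2 = 1: r = r^2 * 5 mod 37 = 25^2 * 5 = 33*5 = 17
  bit 3 = 1: r = r^2 * 5 mod 37 = 17^2 * 5 = 30*5 = 2
  bit 4 = 0: r = r^2 mod 37 = 2^2 = 4
  -> A = 4
B = 5^19 mod 37  (bits of 19 = 10011)
  bit 0 = 1: r = r^2 * 5 mod 37 = 1^2 * 5 = 1*5 = 5
  bit 1 = 0: r = r^2 mod 37 = 5^2 = 25
  bit 2 = 0: r = r^2 mod 37 = 25^2 = 33
  bit 3 = 1: r = r^2 * 5 mod 37 = 33^2 * 5 = 16*5 = 6
  bit 4 = 1: r = r^2 * 5 mod 37 = 6^2 * 5 = 36*5 = 32
  -> B = 32
s = B^a = 32^22 mod 37  (bits of 22 = 10110)
  bit 0 = 1: r = r^2 * 32 mod 37 = 1^2 * 32 = 1*32 = 32
  bit 1 = 0: r = r^2 mod 37 = 32^2 = 25
  bit 2 = 1: r = r^2 * 32 mod 37 = 25^2 * 32 = 33*32 = 20
  bit 3 = 1: r = r^2 * 32 mod 37 = 20^2 * 32 = 30*32 = 35
  bit 4 = 0: r = r^2 mod 37 = 35^2 = 4
  -> s = B^a = 4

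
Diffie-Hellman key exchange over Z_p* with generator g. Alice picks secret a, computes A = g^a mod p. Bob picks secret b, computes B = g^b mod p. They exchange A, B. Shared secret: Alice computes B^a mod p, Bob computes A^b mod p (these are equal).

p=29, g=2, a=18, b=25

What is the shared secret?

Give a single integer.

A = 2^18 mod 29  (bits of 18 = 10010)
  bit 0 = 1: r = r^2 * 2 mod 29 = 1^2 * 2 = 1*2 = 2
  bit 1 = 0: r = r^2 mod 29 = 2^2 = 4
  bit 2 = 0: r = r^2 mod 29 = 4^2 = 16
  bit 3 = 1: r = r^2 * 2 mod 29 = 16^2 * 2 = 24*2 = 19
  bit 4 = 0: r = r^2 mod 29 = 19^2 = 13
  -> A = 13
B = 2^25 mod 29  (bits of 25 = 11001)
  bit 0 = 1: r = r^2 * 2 mod 29 = 1^2 * 2 = 1*2 = 2
  bit 1 = 1: r = r^2 * 2 mod 29 = 2^2 * 2 = 4*2 = 8
  bit 2 = 0: r = r^2 mod 29 = 8^2 = 6
  bit 3 = 0: r = r^2 mod 29 = 6^2 = 7
  bit 4 = 1: r = r^2 * 2 mod 29 = 7^2 * 2 = 20*2 = 11
  -> B = 11
s = B^a = 11^18 mod 29  (bits of 18 = 10010)
  bit 0 = 1: r = r^2 * 11 mod 29 = 1^2 * 11 = 1*11 = 11
  bit 1 = 0: r = r^2 mod 29 = 11^2 = 5
  bit 2 = 0: r = r^2 mod 29 = 5^2 = 25
  bit 3 = 1: r = r^2 * 11 mod 29 = 25^2 * 11 = 16*11 = 2
  bit 4 = 0: r = r^2 mod 29 = 2^2 = 4
  -> s = B^a = 4

Answer: 4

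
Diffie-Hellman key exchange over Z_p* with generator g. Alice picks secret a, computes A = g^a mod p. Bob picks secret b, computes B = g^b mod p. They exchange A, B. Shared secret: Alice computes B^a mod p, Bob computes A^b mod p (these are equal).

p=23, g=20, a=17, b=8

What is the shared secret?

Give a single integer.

A = 20^17 mod 23  (bits of 17 = 10001)
  bit 0 = 1: r = r^2 * 20 mod 23 = 1^2 * 20 = 1*20 = 20
  bit 1 = 0: r = r^2 mod 23 = 20^2 = 9
  bit 2 = 0: r = r^2 mod 23 = 9^2 = 12
  bit 3 = 0: r = r^2 mod 23 = 12^2 = 6
  bit 4 = 1: r = r^2 * 20 mod 23 = 6^2 * 20 = 13*20 = 7
  -> A = 7
B = 20^8 mod 23  (bits of 8 = 1000)
  bit 0 = 1: r = r^2 * 20 mod 23 = 1^2 * 20 = 1*20 = 20
  bit 1 = 0: r = r^2 mod 23 = 20^2 = 9
  bit 2 = 0: r = r^2 mod 23 = 9^2 = 12
  bit 3 = 0: r = r^2 mod 23 = 12^2 = 6
  -> B = 6
s = B^a = 6^17 mod 23  (bits of 17 = 10001)
  bit 0 = 1: r = r^2 * 6 mod 23 = 1^2 * 6 = 1*6 = 6
  bit 1 = 0: r = r^2 mod 23 = 6^2 = 13
  bit 2 = 0: r = r^2 mod 23 = 13^2 = 8
  bit 3 = 0: r = r^2 mod 23 = 8^2 = 18
  bit 4 = 1: r = r^2 * 6 mod 23 = 18^2 * 6 = 2*6 = 12
  -> s = B^a = 12

Answer: 12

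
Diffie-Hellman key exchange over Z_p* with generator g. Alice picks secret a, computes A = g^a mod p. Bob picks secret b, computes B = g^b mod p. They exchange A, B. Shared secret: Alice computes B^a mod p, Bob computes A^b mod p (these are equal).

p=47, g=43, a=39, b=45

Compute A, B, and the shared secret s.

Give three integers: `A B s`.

A = 43^39 mod 47  (bits of 39 = 100111)
  bit 0 = 1: r = r^2 * 43 mod 47 = 1^2 * 43 = 1*43 = 43
  bit 1 = 0: r = r^2 mod 47 = 43^2 = 16
  bit 2 = 0: r = r^2 mod 47 = 16^2 = 21
  bit 3 = 1: r = r^2 * 43 mod 47 = 21^2 * 43 = 18*43 = 22
  bit 4 = 1: r = r^2 * 43 mod 47 = 22^2 * 43 = 14*43 = 38
  bit 5 = 1: r = r^2 * 43 mod 47 = 38^2 * 43 = 34*43 = 5
  -> A = 5
B = 43^45 mod 47  (bits of 45 = 101101)
  bit 0 = 1: r = r^2 * 43 mod 47 = 1^2 * 43 = 1*43 = 43
  bit 1 = 0: r = r^2 mod 47 = 43^2 = 16
  bit 2 = 1: r = r^2 * 43 mod 47 = 16^2 * 43 = 21*43 = 10
  bit 3 = 1: r = r^2 * 43 mod 47 = 10^2 * 43 = 6*43 = 23
  bit 4 = 0: r = r^2 mod 47 = 23^2 = 12
  bit 5 = 1: r = r^2 * 43 mod 47 = 12^2 * 43 = 3*43 = 35
  -> B = 35
s = B^a = 35^39 mod 47  (bits of 39 = 100111)
  bit 0 = 1: r = r^2 * 35 mod 47 = 1^2 * 35 = 1*35 = 35
  bit 1 = 0: r = r^2 mod 47 = 35^2 = 3
  bit 2 = 0: r = r^2 mod 47 = 3^2 = 9
  bit 3 = 1: r = r^2 * 35 mod 47 = 9^2 * 35 = 34*35 = 15
  bit 4 = 1: r = r^2 * 35 mod 47 = 15^2 * 35 = 37*35 = 26
  bit 5 = 1: r = r^2 * 35 mod 47 = 26^2 * 35 = 18*35 = 19
  -> s = B^a = 19

Answer: 5 35 19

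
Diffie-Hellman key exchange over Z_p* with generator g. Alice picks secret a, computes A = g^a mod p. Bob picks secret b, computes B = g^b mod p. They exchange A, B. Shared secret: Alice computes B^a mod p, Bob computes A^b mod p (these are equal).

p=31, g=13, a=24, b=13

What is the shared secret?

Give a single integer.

Answer: 8

Derivation:
A = 13^24 mod 31  (bits of 24 = 11000)
  bit 0 = 1: r = r^2 * 13 mod 31 = 1^2 * 13 = 1*13 = 13
  bit 1 = 1: r = r^2 * 13 mod 31 = 13^2 * 13 = 14*13 = 27
  bit 2 = 0: r = r^2 mod 31 = 27^2 = 16
  bit 3 = 0: r = r^2 mod 31 = 16^2 = 8
  bit 4 = 0: r = r^2 mod 31 = 8^2 = 2
  -> A = 2
B = 13^13 mod 31  (bits of 13 = 1101)
  bit 0 = 1: r = r^2 * 13 mod 31 = 1^2 * 13 = 1*13 = 13
  bit 1 = 1: r = r^2 * 13 mod 31 = 13^2 * 13 = 14*13 = 27
  bit 2 = 0: r = r^2 mod 31 = 27^2 = 16
  bit 3 = 1: r = r^2 * 13 mod 31 = 16^2 * 13 = 8*13 = 11
  -> B = 11
s = B^a = 11^24 mod 31  (bits of 24 = 11000)
  bit 0 = 1: r = r^2 * 11 mod 31 = 1^2 * 11 = 1*11 = 11
  bit 1 = 1: r = r^2 * 11 mod 31 = 11^2 * 11 = 28*11 = 29
  bit 2 = 0: r = r^2 mod 31 = 29^2 = 4
  bit 3 = 0: r = r^2 mod 31 = 4^2 = 16
  bit 4 = 0: r = r^2 mod 31 = 16^2 = 8
  -> s = B^a = 8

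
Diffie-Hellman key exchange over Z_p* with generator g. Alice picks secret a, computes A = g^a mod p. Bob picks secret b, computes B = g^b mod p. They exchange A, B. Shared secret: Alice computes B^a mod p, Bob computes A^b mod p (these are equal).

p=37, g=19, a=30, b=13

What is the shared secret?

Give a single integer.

Answer: 27

Derivation:
A = 19^30 mod 37  (bits of 30 = 11110)
  bit 0 = 1: r = r^2 * 19 mod 37 = 1^2 * 19 = 1*19 = 19
  bit 1 = 1: r = r^2 * 19 mod 37 = 19^2 * 19 = 28*19 = 14
  bit 2 = 1: r = r^2 * 19 mod 37 = 14^2 * 19 = 11*19 = 24
  bit 3 = 1: r = r^2 * 19 mod 37 = 24^2 * 19 = 21*19 = 29
  bit 4 = 0: r = r^2 mod 37 = 29^2 = 27
  -> A = 27
B = 19^13 mod 37  (bits of 13 = 1101)
  bit 0 = 1: r = r^2 * 19 mod 37 = 1^2 * 19 = 1*19 = 19
  bit 1 = 1: r = r^2 * 19 mod 37 = 19^2 * 19 = 28*19 = 14
  bit 2 = 0: r = r^2 mod 37 = 14^2 = 11
  bit 3 = 1: r = r^2 * 19 mod 37 = 11^2 * 19 = 10*19 = 5
  -> B = 5
s = B^a = 5^30 mod 37  (bits of 30 = 11110)
  bit 0 = 1: r = r^2 * 5 mod 37 = 1^2 * 5 = 1*5 = 5
  bit 1 = 1: r = r^2 * 5 mod 37 = 5^2 * 5 = 25*5 = 14
  bit 2 = 1: r = r^2 * 5 mod 37 = 14^2 * 5 = 11*5 = 18
  bit 3 = 1: r = r^2 * 5 mod 37 = 18^2 * 5 = 28*5 = 29
  bit 4 = 0: r = r^2 mod 37 = 29^2 = 27
  -> s = B^a = 27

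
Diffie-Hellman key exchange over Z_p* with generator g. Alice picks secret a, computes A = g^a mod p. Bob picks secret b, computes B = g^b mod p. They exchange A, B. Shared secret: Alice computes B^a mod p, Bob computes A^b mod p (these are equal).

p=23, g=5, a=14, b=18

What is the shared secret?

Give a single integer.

A = 5^14 mod 23  (bits of 14 = 1110)
  bit 0 = 1: r = r^2 * 5 mod 23 = 1^2 * 5 = 1*5 = 5
  bit 1 = 1: r = r^2 * 5 mod 23 = 5^2 * 5 = 2*5 = 10
  bit 2 = 1: r = r^2 * 5 mod 23 = 10^2 * 5 = 8*5 = 17
  bit 3 = 0: r = r^2 mod 23 = 17^2 = 13
  -> A = 13
B = 5^18 mod 23  (bits of 18 = 10010)
  bit 0 = 1: r = r^2 * 5 mod 23 = 1^2 * 5 = 1*5 = 5
  bit 1 = 0: r = r^2 mod 23 = 5^2 = 2
  bit 2 = 0: r = r^2 mod 23 = 2^2 = 4
  bit 3 = 1: r = r^2 * 5 mod 23 = 4^2 * 5 = 16*5 = 11
  bit 4 = 0: r = r^2 mod 23 = 11^2 = 6
  -> B = 6
s = B^a = 6^14 mod 23  (bits of 14 = 1110)
  bit 0 = 1: r = r^2 * 6 mod 23 = 1^2 * 6 = 1*6 = 6
  bit 1 = 1: r = r^2 * 6 mod 23 = 6^2 * 6 = 13*6 = 9
  bit 2 = 1: r = r^2 * 6 mod 23 = 9^2 * 6 = 12*6 = 3
  bit 3 = 0: r = r^2 mod 23 = 3^2 = 9
  -> s = B^a = 9

Answer: 9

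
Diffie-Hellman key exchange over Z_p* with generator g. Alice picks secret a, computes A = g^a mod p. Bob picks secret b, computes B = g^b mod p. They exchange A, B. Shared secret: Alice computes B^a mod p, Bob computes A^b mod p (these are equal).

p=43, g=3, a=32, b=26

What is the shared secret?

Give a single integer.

A = 3^32 mod 43  (bits of 32 = 100000)
  bit 0 = 1: r = r^2 * 3 mod 43 = 1^2 * 3 = 1*3 = 3
  bit 1 = 0: r = r^2 mod 43 = 3^2 = 9
  bit 2 = 0: r = r^2 mod 43 = 9^2 = 38
  bit 3 = 0: r = r^2 mod 43 = 38^2 = 25
  bit 4 = 0: r = r^2 mod 43 = 25^2 = 23
  bit 5 = 0: r = r^2 mod 43 = 23^2 = 13
  -> A = 13
B = 3^26 mod 43  (bits of 26 = 11010)
  bit 0 = 1: r = r^2 * 3 mod 43 = 1^2 * 3 = 1*3 = 3
  bit 1 = 1: r = r^2 * 3 mod 43 = 3^2 * 3 = 9*3 = 27
  bit 2 = 0: r = r^2 mod 43 = 27^2 = 41
  bit 3 = 1: r = r^2 * 3 mod 43 = 41^2 * 3 = 4*3 = 12
  bit 4 = 0: r = r^2 mod 43 = 12^2 = 15
  -> B = 15
s = B^a = 15^32 mod 43  (bits of 32 = 100000)
  bit 0 = 1: r = r^2 * 15 mod 43 = 1^2 * 15 = 1*15 = 15
  bit 1 = 0: r = r^2 mod 43 = 15^2 = 10
  bit 2 = 0: r = r^2 mod 43 = 10^2 = 14
  bit 3 = 0: r = r^2 mod 43 = 14^2 = 24
  bit 4 = 0: r = r^2 mod 43 = 24^2 = 17
  bit 5 = 0: r = r^2 mod 43 = 17^2 = 31
  -> s = B^a = 31

Answer: 31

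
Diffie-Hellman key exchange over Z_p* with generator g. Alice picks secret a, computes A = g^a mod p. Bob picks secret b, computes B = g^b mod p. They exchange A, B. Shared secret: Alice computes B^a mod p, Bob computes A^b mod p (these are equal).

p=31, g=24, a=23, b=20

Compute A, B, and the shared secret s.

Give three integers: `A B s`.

A = 24^23 mod 31  (bits of 23 = 10111)
  bit 0 = 1: r = r^2 * 24 mod 31 = 1^2 * 24 = 1*24 = 24
  bit 1 = 0: r = r^2 mod 31 = 24^2 = 18
  bit 2 = 1: r = r^2 * 24 mod 31 = 18^2 * 24 = 14*24 = 26
  bit 3 = 1: r = r^2 * 24 mod 31 = 26^2 * 24 = 25*24 = 11
  bit 4 = 1: r = r^2 * 24 mod 31 = 11^2 * 24 = 28*24 = 21
  -> A = 21
B = 24^20 mod 31  (bits of 20 = 10100)
  bit 0 = 1: r = r^2 * 24 mod 31 = 1^2 * 24 = 1*24 = 24
  bit 1 = 0: r = r^2 mod 31 = 24^2 = 18
  bit 2 = 1: r = r^2 * 24 mod 31 = 18^2 * 24 = 14*24 = 26
  bit 3 = 0: r = r^2 mod 31 = 26^2 = 25
  bit 4 = 0: r = r^2 mod 31 = 25^2 = 5
  -> B = 5
s = B^a = 5^23 mod 31  (bits of 23 = 10111)
  bit 0 = 1: r = r^2 * 5 mod 31 = 1^2 * 5 = 1*5 = 5
  bit 1 = 0: r = r^2 mod 31 = 5^2 = 25
  bit 2 = 1: r = r^2 * 5 mod 31 = 25^2 * 5 = 5*5 = 25
  bit 3 = 1: r = r^2 * 5 mod 31 = 25^2 * 5 = 5*5 = 25
  bit 4 = 1: r = r^2 * 5 mod 31 = 25^2 * 5 = 5*5 = 25
  -> s = B^a = 25

Answer: 21 5 25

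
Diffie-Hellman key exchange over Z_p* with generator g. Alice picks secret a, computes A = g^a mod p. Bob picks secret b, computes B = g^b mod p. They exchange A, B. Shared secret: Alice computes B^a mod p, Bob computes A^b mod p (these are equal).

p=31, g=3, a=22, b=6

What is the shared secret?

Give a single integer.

A = 3^22 mod 31  (bits of 22 = 10110)
  bit 0 = 1: r = r^2 * 3 mod 31 = 1^2 * 3 = 1*3 = 3
  bit 1 = 0: r = r^2 mod 31 = 3^2 = 9
  bit 2 = 1: r = r^2 * 3 mod 31 = 9^2 * 3 = 19*3 = 26
  bit 3 = 1: r = r^2 * 3 mod 31 = 26^2 * 3 = 25*3 = 13
  bit 4 = 0: r = r^2 mod 31 = 13^2 = 14
  -> A = 14
B = 3^6 mod 31  (bits of 6 = 110)
  bit 0 = 1: r = r^2 * 3 mod 31 = 1^2 * 3 = 1*3 = 3
  bit 1 = 1: r = r^2 * 3 mod 31 = 3^2 * 3 = 9*3 = 27
  bit 2 = 0: r = r^2 mod 31 = 27^2 = 16
  -> B = 16
s = B^a = 16^22 mod 31  (bits of 22 = 10110)
  bit 0 = 1: r = r^2 * 16 mod 31 = 1^2 * 16 = 1*16 = 16
  bit 1 = 0: r = r^2 mod 31 = 16^2 = 8
  bit 2 = 1: r = r^2 * 16 mod 31 = 8^2 * 16 = 2*16 = 1
  bit 3 = 1: r = r^2 * 16 mod 31 = 1^2 * 16 = 1*16 = 16
  bit 4 = 0: r = r^2 mod 31 = 16^2 = 8
  -> s = B^a = 8

Answer: 8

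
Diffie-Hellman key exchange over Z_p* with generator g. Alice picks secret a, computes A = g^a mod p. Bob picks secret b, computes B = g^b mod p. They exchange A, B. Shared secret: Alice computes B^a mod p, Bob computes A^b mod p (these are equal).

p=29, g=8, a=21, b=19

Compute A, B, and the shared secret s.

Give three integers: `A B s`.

A = 8^21 mod 29  (bits of 21 = 10101)
  bit 0 = 1: r = r^2 * 8 mod 29 = 1^2 * 8 = 1*8 = 8
  bit 1 = 0: r = r^2 mod 29 = 8^2 = 6
  bit 2 = 1: r = r^2 * 8 mod 29 = 6^2 * 8 = 7*8 = 27
  bit 3 = 0: r = r^2 mod 29 = 27^2 = 4
  bit 4 = 1: r = r^2 * 8 mod 29 = 4^2 * 8 = 16*8 = 12
  -> A = 12
B = 8^19 mod 29  (bits of 19 = 10011)
  bit 0 = 1: r = r^2 * 8 mod 29 = 1^2 * 8 = 1*8 = 8
  bit 1 = 0: r = r^2 mod 29 = 8^2 = 6
  bit 2 = 0: r = r^2 mod 29 = 6^2 = 7
  bit 3 = 1: r = r^2 * 8 mod 29 = 7^2 * 8 = 20*8 = 15
  bit 4 = 1: r = r^2 * 8 mod 29 = 15^2 * 8 = 22*8 = 2
  -> B = 2
s = B^a = 2^21 mod 29  (bits of 21 = 10101)
  bit 0 = 1: r = r^2 * 2 mod 29 = 1^2 * 2 = 1*2 = 2
  bit 1 = 0: r = r^2 mod 29 = 2^2 = 4
  bit 2 = 1: r = r^2 * 2 mod 29 = 4^2 * 2 = 16*2 = 3
  bit 3 = 0: r = r^2 mod 29 = 3^2 = 9
  bit 4 = 1: r = r^2 * 2 mod 29 = 9^2 * 2 = 23*2 = 17
  -> s = B^a = 17

Answer: 12 2 17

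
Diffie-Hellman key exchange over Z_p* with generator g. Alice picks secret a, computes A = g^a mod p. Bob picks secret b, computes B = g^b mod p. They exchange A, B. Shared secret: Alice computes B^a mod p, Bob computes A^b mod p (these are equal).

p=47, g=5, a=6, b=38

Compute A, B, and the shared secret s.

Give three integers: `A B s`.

A = 5^6 mod 47  (bits of 6 = 110)
  bit 0 = 1: r = r^2 * 5 mod 47 = 1^2 * 5 = 1*5 = 5
  bit 1 = 1: r = r^2 * 5 mod 47 = 5^2 * 5 = 25*5 = 31
  bit 2 = 0: r = r^2 mod 47 = 31^2 = 21
  -> A = 21
B = 5^38 mod 47  (bits of 38 = 100110)
  bit 0 = 1: r = r^2 * 5 mod 47 = 1^2 * 5 = 1*5 = 5
  bit 1 = 0: r = r^2 mod 47 = 5^2 = 25
  bit 2 = 0: r = r^2 mod 47 = 25^2 = 14
  bit 3 = 1: r = r^2 * 5 mod 47 = 14^2 * 5 = 8*5 = 40
  bit 4 = 1: r = r^2 * 5 mod 47 = 40^2 * 5 = 2*5 = 10
  bit 5 = 0: r = r^2 mod 47 = 10^2 = 6
  -> B = 6
s = B^a = 6^6 mod 47  (bits of 6 = 110)
  bit 0 = 1: r = r^2 * 6 mod 47 = 1^2 * 6 = 1*6 = 6
  bit 1 = 1: r = r^2 * 6 mod 47 = 6^2 * 6 = 36*6 = 28
  bit 2 = 0: r = r^2 mod 47 = 28^2 = 32
  -> s = B^a = 32

Answer: 21 6 32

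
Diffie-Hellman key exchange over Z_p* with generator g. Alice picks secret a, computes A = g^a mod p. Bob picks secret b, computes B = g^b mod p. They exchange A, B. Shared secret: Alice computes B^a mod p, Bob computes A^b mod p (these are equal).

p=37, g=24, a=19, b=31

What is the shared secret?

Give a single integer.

A = 24^19 mod 37  (bits of 19 = 10011)
  bit 0 = 1: r = r^2 * 24 mod 37 = 1^2 * 24 = 1*24 = 24
  bit 1 = 0: r = r^2 mod 37 = 24^2 = 21
  bit 2 = 0: r = r^2 mod 37 = 21^2 = 34
  bit 3 = 1: r = r^2 * 24 mod 37 = 34^2 * 24 = 9*24 = 31
  bit 4 = 1: r = r^2 * 24 mod 37 = 31^2 * 24 = 36*24 = 13
  -> A = 13
B = 24^31 mod 37  (bits of 31 = 11111)
  bit 0 = 1: r = r^2 * 24 mod 37 = 1^2 * 24 = 1*24 = 24
  bit 1 = 1: r = r^2 * 24 mod 37 = 24^2 * 24 = 21*24 = 23
  bit 2 = 1: r = r^2 * 24 mod 37 = 23^2 * 24 = 11*24 = 5
  bit 3 = 1: r = r^2 * 24 mod 37 = 5^2 * 24 = 25*24 = 8
  bit 4 = 1: r = r^2 * 24 mod 37 = 8^2 * 24 = 27*24 = 19
  -> B = 19
s = B^a = 19^19 mod 37  (bits of 19 = 10011)
  bit 0 = 1: r = r^2 * 19 mod 37 = 1^2 * 19 = 1*19 = 19
  bit 1 = 0: r = r^2 mod 37 = 19^2 = 28
  bit 2 = 0: r = r^2 mod 37 = 28^2 = 7
  bit 3 = 1: r = r^2 * 19 mod 37 = 7^2 * 19 = 12*19 = 6
  bit 4 = 1: r = r^2 * 19 mod 37 = 6^2 * 19 = 36*19 = 18
  -> s = B^a = 18

Answer: 18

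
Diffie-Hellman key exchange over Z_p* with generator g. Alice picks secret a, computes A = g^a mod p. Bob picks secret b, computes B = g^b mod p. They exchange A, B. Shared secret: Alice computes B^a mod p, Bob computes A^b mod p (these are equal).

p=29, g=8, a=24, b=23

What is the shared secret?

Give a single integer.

Answer: 16

Derivation:
A = 8^24 mod 29  (bits of 24 = 11000)
  bit 0 = 1: r = r^2 * 8 mod 29 = 1^2 * 8 = 1*8 = 8
  bit 1 = 1: r = r^2 * 8 mod 29 = 8^2 * 8 = 6*8 = 19
  bit 2 = 0: r = r^2 mod 29 = 19^2 = 13
  bit 3 = 0: r = r^2 mod 29 = 13^2 = 24
  bit 4 = 0: r = r^2 mod 29 = 24^2 = 25
  -> A = 25
B = 8^23 mod 29  (bits of 23 = 10111)
  bit 0 = 1: r = r^2 * 8 mod 29 = 1^2 * 8 = 1*8 = 8
  bit 1 = 0: r = r^2 mod 29 = 8^2 = 6
  bit 2 = 1: r = r^2 * 8 mod 29 = 6^2 * 8 = 7*8 = 27
  bit 3 = 1: r = r^2 * 8 mod 29 = 27^2 * 8 = 4*8 = 3
  bit 4 = 1: r = r^2 * 8 mod 29 = 3^2 * 8 = 9*8 = 14
  -> B = 14
s = B^a = 14^24 mod 29  (bits of 24 = 11000)
  bit 0 = 1: r = r^2 * 14 mod 29 = 1^2 * 14 = 1*14 = 14
  bit 1 = 1: r = r^2 * 14 mod 29 = 14^2 * 14 = 22*14 = 18
  bit 2 = 0: r = r^2 mod 29 = 18^2 = 5
  bit 3 = 0: r = r^2 mod 29 = 5^2 = 25
  bit 4 = 0: r = r^2 mod 29 = 25^2 = 16
  -> s = B^a = 16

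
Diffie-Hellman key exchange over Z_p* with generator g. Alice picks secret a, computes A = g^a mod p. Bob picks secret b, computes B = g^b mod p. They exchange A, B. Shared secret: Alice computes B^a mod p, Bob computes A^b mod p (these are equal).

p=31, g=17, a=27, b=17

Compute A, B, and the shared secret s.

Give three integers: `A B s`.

Answer: 29 21 27

Derivation:
A = 17^27 mod 31  (bits of 27 = 11011)
  bit 0 = 1: r = r^2 * 17 mod 31 = 1^2 * 17 = 1*17 = 17
  bit 1 = 1: r = r^2 * 17 mod 31 = 17^2 * 17 = 10*17 = 15
  bit 2 = 0: r = r^2 mod 31 = 15^2 = 8
  bit 3 = 1: r = r^2 * 17 mod 31 = 8^2 * 17 = 2*17 = 3
  bit 4 = 1: r = r^2 * 17 mod 31 = 3^2 * 17 = 9*17 = 29
  -> A = 29
B = 17^17 mod 31  (bits of 17 = 10001)
  bit 0 = 1: r = r^2 * 17 mod 31 = 1^2 * 17 = 1*17 = 17
  bit 1 = 0: r = r^2 mod 31 = 17^2 = 10
  bit 2 = 0: r = r^2 mod 31 = 10^2 = 7
  bit 3 = 0: r = r^2 mod 31 = 7^2 = 18
  bit 4 = 1: r = r^2 * 17 mod 31 = 18^2 * 17 = 14*17 = 21
  -> B = 21
s = B^a = 21^27 mod 31  (bits of 27 = 11011)
  bit 0 = 1: r = r^2 * 21 mod 31 = 1^2 * 21 = 1*21 = 21
  bit 1 = 1: r = r^2 * 21 mod 31 = 21^2 * 21 = 7*21 = 23
  bit 2 = 0: r = r^2 mod 31 = 23^2 = 2
  bit 3 = 1: r = r^2 * 21 mod 31 = 2^2 * 21 = 4*21 = 22
  bit 4 = 1: r = r^2 * 21 mod 31 = 22^2 * 21 = 19*21 = 27
  -> s = B^a = 27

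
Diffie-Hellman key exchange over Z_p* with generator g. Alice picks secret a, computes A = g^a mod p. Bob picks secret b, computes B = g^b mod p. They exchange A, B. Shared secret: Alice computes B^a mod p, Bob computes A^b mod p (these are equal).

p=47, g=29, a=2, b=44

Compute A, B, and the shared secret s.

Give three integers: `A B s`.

Answer: 42 28 32

Derivation:
A = 29^2 mod 47  (bits of 2 = 10)
  bit 0 = 1: r = r^2 * 29 mod 47 = 1^2 * 29 = 1*29 = 29
  bit 1 = 0: r = r^2 mod 47 = 29^2 = 42
  -> A = 42
B = 29^44 mod 47  (bits of 44 = 101100)
  bit 0 = 1: r = r^2 * 29 mod 47 = 1^2 * 29 = 1*29 = 29
  bit 1 = 0: r = r^2 mod 47 = 29^2 = 42
  bit 2 = 1: r = r^2 * 29 mod 47 = 42^2 * 29 = 25*29 = 20
  bit 3 = 1: r = r^2 * 29 mod 47 = 20^2 * 29 = 24*29 = 38
  bit 4 = 0: r = r^2 mod 47 = 38^2 = 34
  bit 5 = 0: r = r^2 mod 47 = 34^2 = 28
  -> B = 28
s = B^a = 28^2 mod 47  (bits of 2 = 10)
  bit 0 = 1: r = r^2 * 28 mod 47 = 1^2 * 28 = 1*28 = 28
  bit 1 = 0: r = r^2 mod 47 = 28^2 = 32
  -> s = B^a = 32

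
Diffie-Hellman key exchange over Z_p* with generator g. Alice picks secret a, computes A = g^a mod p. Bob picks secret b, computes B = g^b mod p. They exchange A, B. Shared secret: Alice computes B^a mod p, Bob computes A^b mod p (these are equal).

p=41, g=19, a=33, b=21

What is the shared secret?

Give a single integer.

A = 19^33 mod 41  (bits of 33 = 100001)
  bit 0 = 1: r = r^2 * 19 mod 41 = 1^2 * 19 = 1*19 = 19
  bit 1 = 0: r = r^2 mod 41 = 19^2 = 33
  bit 2 = 0: r = r^2 mod 41 = 33^2 = 23
  bit 3 = 0: r = r^2 mod 41 = 23^2 = 37
  bit 4 = 0: r = r^2 mod 41 = 37^2 = 16
  bit 5 = 1: r = r^2 * 19 mod 41 = 16^2 * 19 = 10*19 = 26
  -> A = 26
B = 19^21 mod 41  (bits of 21 = 10101)
  bit 0 = 1: r = r^2 * 19 mod 41 = 1^2 * 19 = 1*19 = 19
  bit 1 = 0: r = r^2 mod 41 = 19^2 = 33
  bit 2 = 1: r = r^2 * 19 mod 41 = 33^2 * 19 = 23*19 = 27
  bit 3 = 0: r = r^2 mod 41 = 27^2 = 32
  bit 4 = 1: r = r^2 * 19 mod 41 = 32^2 * 19 = 40*19 = 22
  -> B = 22
s = B^a = 22^33 mod 41  (bits of 33 = 100001)
  bit 0 = 1: r = r^2 * 22 mod 41 = 1^2 * 22 = 1*22 = 22
  bit 1 = 0: r = r^2 mod 41 = 22^2 = 33
  bit 2 = 0: r = r^2 mod 41 = 33^2 = 23
  bit 3 = 0: r = r^2 mod 41 = 23^2 = 37
  bit 4 = 0: r = r^2 mod 41 = 37^2 = 16
  bit 5 = 1: r = r^2 * 22 mod 41 = 16^2 * 22 = 10*22 = 15
  -> s = B^a = 15

Answer: 15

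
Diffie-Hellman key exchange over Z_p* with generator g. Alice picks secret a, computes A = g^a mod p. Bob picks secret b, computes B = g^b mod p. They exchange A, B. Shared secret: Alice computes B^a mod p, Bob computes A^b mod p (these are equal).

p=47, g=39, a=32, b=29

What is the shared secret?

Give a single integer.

Answer: 2

Derivation:
A = 39^32 mod 47  (bits of 32 = 100000)
  bit 0 = 1: r = r^2 * 39 mod 47 = 1^2 * 39 = 1*39 = 39
  bit 1 = 0: r = r^2 mod 47 = 39^2 = 17
  bit 2 = 0: r = r^2 mod 47 = 17^2 = 7
  bit 3 = 0: r = r^2 mod 47 = 7^2 = 2
  bit 4 = 0: r = r^2 mod 47 = 2^2 = 4
  bit 5 = 0: r = r^2 mod 47 = 4^2 = 16
  -> A = 16
B = 39^29 mod 47  (bits of 29 = 11101)
  bit 0 = 1: r = r^2 * 39 mod 47 = 1^2 * 39 = 1*39 = 39
  bit 1 = 1: r = r^2 * 39 mod 47 = 39^2 * 39 = 17*39 = 5
  bit 2 = 1: r = r^2 * 39 mod 47 = 5^2 * 39 = 25*39 = 35
  bit 3 = 0: r = r^2 mod 47 = 35^2 = 3
  bit 4 = 1: r = r^2 * 39 mod 47 = 3^2 * 39 = 9*39 = 22
  -> B = 22
s = B^a = 22^32 mod 47  (bits of 32 = 100000)
  bit 0 = 1: r = r^2 * 22 mod 47 = 1^2 * 22 = 1*22 = 22
  bit 1 = 0: r = r^2 mod 47 = 22^2 = 14
  bit 2 = 0: r = r^2 mod 47 = 14^2 = 8
  bit 3 = 0: r = r^2 mod 47 = 8^2 = 17
  bit 4 = 0: r = r^2 mod 47 = 17^2 = 7
  bit 5 = 0: r = r^2 mod 47 = 7^2 = 2
  -> s = B^a = 2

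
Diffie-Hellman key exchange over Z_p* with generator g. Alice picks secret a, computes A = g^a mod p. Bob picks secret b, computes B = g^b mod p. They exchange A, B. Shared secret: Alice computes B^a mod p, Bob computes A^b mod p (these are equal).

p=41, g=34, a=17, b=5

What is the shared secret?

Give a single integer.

A = 34^17 mod 41  (bits of 17 = 10001)
  bit 0 = 1: r = r^2 * 34 mod 41 = 1^2 * 34 = 1*34 = 34
  bit 1 = 0: r = r^2 mod 41 = 34^2 = 8
  bit 2 = 0: r = r^2 mod 41 = 8^2 = 23
  bit 3 = 0: r = r^2 mod 41 = 23^2 = 37
  bit 4 = 1: r = r^2 * 34 mod 41 = 37^2 * 34 = 16*34 = 11
  -> A = 11
B = 34^5 mod 41  (bits of 5 = 101)
  bit 0 = 1: r = r^2 * 34 mod 41 = 1^2 * 34 = 1*34 = 34
  bit 1 = 0: r = r^2 mod 41 = 34^2 = 8
  bit 2 = 1: r = r^2 * 34 mod 41 = 8^2 * 34 = 23*34 = 3
  -> B = 3
s = B^a = 3^17 mod 41  (bits of 17 = 10001)
  bit 0 = 1: r = r^2 * 3 mod 41 = 1^2 * 3 = 1*3 = 3
  bit 1 = 0: r = r^2 mod 41 = 3^2 = 9
  bit 2 = 0: r = r^2 mod 41 = 9^2 = 40
  bit 3 = 0: r = r^2 mod 41 = 40^2 = 1
  bit 4 = 1: r = r^2 * 3 mod 41 = 1^2 * 3 = 1*3 = 3
  -> s = B^a = 3

Answer: 3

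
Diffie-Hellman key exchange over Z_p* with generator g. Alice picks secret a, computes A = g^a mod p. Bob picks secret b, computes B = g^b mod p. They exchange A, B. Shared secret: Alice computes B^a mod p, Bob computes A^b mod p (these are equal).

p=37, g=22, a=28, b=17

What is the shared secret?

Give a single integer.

Answer: 7

Derivation:
A = 22^28 mod 37  (bits of 28 = 11100)
  bit 0 = 1: r = r^2 * 22 mod 37 = 1^2 * 22 = 1*22 = 22
  bit 1 = 1: r = r^2 * 22 mod 37 = 22^2 * 22 = 3*22 = 29
  bit 2 = 1: r = r^2 * 22 mod 37 = 29^2 * 22 = 27*22 = 2
  bit 3 = 0: r = r^2 mod 37 = 2^2 = 4
  bit 4 = 0: r = r^2 mod 37 = 4^2 = 16
  -> A = 16
B = 22^17 mod 37  (bits of 17 = 10001)
  bit 0 = 1: r = r^2 * 22 mod 37 = 1^2 * 22 = 1*22 = 22
  bit 1 = 0: r = r^2 mod 37 = 22^2 = 3
  bit 2 = 0: r = r^2 mod 37 = 3^2 = 9
  bit 3 = 0: r = r^2 mod 37 = 9^2 = 7
  bit 4 = 1: r = r^2 * 22 mod 37 = 7^2 * 22 = 12*22 = 5
  -> B = 5
s = B^a = 5^28 mod 37  (bits of 28 = 11100)
  bit 0 = 1: r = r^2 * 5 mod 37 = 1^2 * 5 = 1*5 = 5
  bit 1 = 1: r = r^2 * 5 mod 37 = 5^2 * 5 = 25*5 = 14
  bit 2 = 1: r = r^2 * 5 mod 37 = 14^2 * 5 = 11*5 = 18
  bit 3 = 0: r = r^2 mod 37 = 18^2 = 28
  bit 4 = 0: r = r^2 mod 37 = 28^2 = 7
  -> s = B^a = 7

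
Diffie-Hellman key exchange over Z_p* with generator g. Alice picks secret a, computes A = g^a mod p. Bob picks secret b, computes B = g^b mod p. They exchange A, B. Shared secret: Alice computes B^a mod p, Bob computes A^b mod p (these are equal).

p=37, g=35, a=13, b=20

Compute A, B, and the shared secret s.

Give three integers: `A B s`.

Answer: 22 33 34

Derivation:
A = 35^13 mod 37  (bits of 13 = 1101)
  bit 0 = 1: r = r^2 * 35 mod 37 = 1^2 * 35 = 1*35 = 35
  bit 1 = 1: r = r^2 * 35 mod 37 = 35^2 * 35 = 4*35 = 29
  bit 2 = 0: r = r^2 mod 37 = 29^2 = 27
  bit 3 = 1: r = r^2 * 35 mod 37 = 27^2 * 35 = 26*35 = 22
  -> A = 22
B = 35^20 mod 37  (bits of 20 = 10100)
  bit 0 = 1: r = r^2 * 35 mod 37 = 1^2 * 35 = 1*35 = 35
  bit 1 = 0: r = r^2 mod 37 = 35^2 = 4
  bit 2 = 1: r = r^2 * 35 mod 37 = 4^2 * 35 = 16*35 = 5
  bit 3 = 0: r = r^2 mod 37 = 5^2 = 25
  bit 4 = 0: r = r^2 mod 37 = 25^2 = 33
  -> B = 33
s = B^a = 33^13 mod 37  (bits of 13 = 1101)
  bit 0 = 1: r = r^2 * 33 mod 37 = 1^2 * 33 = 1*33 = 33
  bit 1 = 1: r = r^2 * 33 mod 37 = 33^2 * 33 = 16*33 = 10
  bit 2 = 0: r = r^2 mod 37 = 10^2 = 26
  bit 3 = 1: r = r^2 * 33 mod 37 = 26^2 * 33 = 10*33 = 34
  -> s = B^a = 34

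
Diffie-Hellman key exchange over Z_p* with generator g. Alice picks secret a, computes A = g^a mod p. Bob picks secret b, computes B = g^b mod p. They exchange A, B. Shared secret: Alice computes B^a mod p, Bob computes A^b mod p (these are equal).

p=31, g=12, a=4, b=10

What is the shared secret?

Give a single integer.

Answer: 25

Derivation:
A = 12^4 mod 31  (bits of 4 = 100)
  bit 0 = 1: r = r^2 * 12 mod 31 = 1^2 * 12 = 1*12 = 12
  bit 1 = 0: r = r^2 mod 31 = 12^2 = 20
  bit 2 = 0: r = r^2 mod 31 = 20^2 = 28
  -> A = 28
B = 12^10 mod 31  (bits of 10 = 1010)
  bit 0 = 1: r = r^2 * 12 mod 31 = 1^2 * 12 = 1*12 = 12
  bit 1 = 0: r = r^2 mod 31 = 12^2 = 20
  bit 2 = 1: r = r^2 * 12 mod 31 = 20^2 * 12 = 28*12 = 26
  bit 3 = 0: r = r^2 mod 31 = 26^2 = 25
  -> B = 25
s = B^a = 25^4 mod 31  (bits of 4 = 100)
  bit 0 = 1: r = r^2 * 25 mod 31 = 1^2 * 25 = 1*25 = 25
  bit 1 = 0: r = r^2 mod 31 = 25^2 = 5
  bit 2 = 0: r = r^2 mod 31 = 5^2 = 25
  -> s = B^a = 25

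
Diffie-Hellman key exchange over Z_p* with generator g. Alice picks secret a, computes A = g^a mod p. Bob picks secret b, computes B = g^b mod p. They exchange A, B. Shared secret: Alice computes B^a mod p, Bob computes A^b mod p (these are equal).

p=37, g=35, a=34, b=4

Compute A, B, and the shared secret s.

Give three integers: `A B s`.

A = 35^34 mod 37  (bits of 34 = 100010)
  bit 0 = 1: r = r^2 * 35 mod 37 = 1^2 * 35 = 1*35 = 35
  bit 1 = 0: r = r^2 mod 37 = 35^2 = 4
  bit 2 = 0: r = r^2 mod 37 = 4^2 = 16
  bit 3 = 0: r = r^2 mod 37 = 16^2 = 34
  bit 4 = 1: r = r^2 * 35 mod 37 = 34^2 * 35 = 9*35 = 19
  bit 5 = 0: r = r^2 mod 37 = 19^2 = 28
  -> A = 28
B = 35^4 mod 37  (bits of 4 = 100)
  bit 0 = 1: r = r^2 * 35 mod 37 = 1^2 * 35 = 1*35 = 35
  bit 1 = 0: r = r^2 mod 37 = 35^2 = 4
  bit 2 = 0: r = r^2 mod 37 = 4^2 = 16
  -> B = 16
s = B^a = 16^34 mod 37  (bits of 34 = 100010)
  bit 0 = 1: r = r^2 * 16 mod 37 = 1^2 * 16 = 1*16 = 16
  bit 1 = 0: r = r^2 mod 37 = 16^2 = 34
  bit 2 = 0: r = r^2 mod 37 = 34^2 = 9
  bit 3 = 0: r = r^2 mod 37 = 9^2 = 7
  bit 4 = 1: r = r^2 * 16 mod 37 = 7^2 * 16 = 12*16 = 7
  bit 5 = 0: r = r^2 mod 37 = 7^2 = 12
  -> s = B^a = 12

Answer: 28 16 12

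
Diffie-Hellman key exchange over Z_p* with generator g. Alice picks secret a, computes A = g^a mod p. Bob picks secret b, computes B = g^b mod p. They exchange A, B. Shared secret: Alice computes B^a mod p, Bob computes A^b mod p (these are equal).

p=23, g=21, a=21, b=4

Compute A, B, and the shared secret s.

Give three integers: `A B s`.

A = 21^21 mod 23  (bits of 21 = 10101)
  bit 0 = 1: r = r^2 * 21 mod 23 = 1^2 * 21 = 1*21 = 21
  bit 1 = 0: r = r^2 mod 23 = 21^2 = 4
  bit 2 = 1: r = r^2 * 21 mod 23 = 4^2 * 21 = 16*21 = 14
  bit 3 = 0: r = r^2 mod 23 = 14^2 = 12
  bit 4 = 1: r = r^2 * 21 mod 23 = 12^2 * 21 = 6*21 = 11
  -> A = 11
B = 21^4 mod 23  (bits of 4 = 100)
  bit 0 = 1: r = r^2 * 21 mod 23 = 1^2 * 21 = 1*21 = 21
  bit 1 = 0: r = r^2 mod 23 = 21^2 = 4
  bit 2 = 0: r = r^2 mod 23 = 4^2 = 16
  -> B = 16
s = B^a = 16^21 mod 23  (bits of 21 = 10101)
  bit 0 = 1: r = r^2 * 16 mod 23 = 1^2 * 16 = 1*16 = 16
  bit 1 = 0: r = r^2 mod 23 = 16^2 = 3
  bit 2 = 1: r = r^2 * 16 mod 23 = 3^2 * 16 = 9*16 = 6
  bit 3 = 0: r = r^2 mod 23 = 6^2 = 13
  bit 4 = 1: r = r^2 * 16 mod 23 = 13^2 * 16 = 8*16 = 13
  -> s = B^a = 13

Answer: 11 16 13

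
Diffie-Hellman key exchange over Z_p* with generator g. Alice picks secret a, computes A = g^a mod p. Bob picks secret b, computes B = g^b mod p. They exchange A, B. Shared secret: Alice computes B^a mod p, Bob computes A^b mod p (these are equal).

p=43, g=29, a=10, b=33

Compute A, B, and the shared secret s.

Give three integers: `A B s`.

Answer: 13 32 41

Derivation:
A = 29^10 mod 43  (bits of 10 = 1010)
  bit 0 = 1: r = r^2 * 29 mod 43 = 1^2 * 29 = 1*29 = 29
  bit 1 = 0: r = r^2 mod 43 = 29^2 = 24
  bit 2 = 1: r = r^2 * 29 mod 43 = 24^2 * 29 = 17*29 = 20
  bit 3 = 0: r = r^2 mod 43 = 20^2 = 13
  -> A = 13
B = 29^33 mod 43  (bits of 33 = 100001)
  bit 0 = 1: r = r^2 * 29 mod 43 = 1^2 * 29 = 1*29 = 29
  bit 1 = 0: r = r^2 mod 43 = 29^2 = 24
  bit 2 = 0: r = r^2 mod 43 = 24^2 = 17
  bit 3 = 0: r = r^2 mod 43 = 17^2 = 31
  bit 4 = 0: r = r^2 mod 43 = 31^2 = 15
  bit 5 = 1: r = r^2 * 29 mod 43 = 15^2 * 29 = 10*29 = 32
  -> B = 32
s = B^a = 32^10 mod 43  (bits of 10 = 1010)
  bit 0 = 1: r = r^2 * 32 mod 43 = 1^2 * 32 = 1*32 = 32
  bit 1 = 0: r = r^2 mod 43 = 32^2 = 35
  bit 2 = 1: r = r^2 * 32 mod 43 = 35^2 * 32 = 21*32 = 27
  bit 3 = 0: r = r^2 mod 43 = 27^2 = 41
  -> s = B^a = 41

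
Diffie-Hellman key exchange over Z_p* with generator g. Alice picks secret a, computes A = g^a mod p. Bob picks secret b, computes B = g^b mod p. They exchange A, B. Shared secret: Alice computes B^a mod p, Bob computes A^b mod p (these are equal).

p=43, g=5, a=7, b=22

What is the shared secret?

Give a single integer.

A = 5^7 mod 43  (bits of 7 = 111)
  bit 0 = 1: r = r^2 * 5 mod 43 = 1^2 * 5 = 1*5 = 5
  bit 1 = 1: r = r^2 * 5 mod 43 = 5^2 * 5 = 25*5 = 39
  bit 2 = 1: r = r^2 * 5 mod 43 = 39^2 * 5 = 16*5 = 37
  -> A = 37
B = 5^22 mod 43  (bits of 22 = 10110)
  bit 0 = 1: r = r^2 * 5 mod 43 = 1^2 * 5 = 1*5 = 5
  bit 1 = 0: r = r^2 mod 43 = 5^2 = 25
  bit 2 = 1: r = r^2 * 5 mod 43 = 25^2 * 5 = 23*5 = 29
  bit 3 = 1: r = r^2 * 5 mod 43 = 29^2 * 5 = 24*5 = 34
  bit 4 = 0: r = r^2 mod 43 = 34^2 = 38
  -> B = 38
s = B^a = 38^7 mod 43  (bits of 7 = 111)
  bit 0 = 1: r = r^2 * 38 mod 43 = 1^2 * 38 = 1*38 = 38
  bit 1 = 1: r = r^2 * 38 mod 43 = 38^2 * 38 = 25*38 = 4
  bit 2 = 1: r = r^2 * 38 mod 43 = 4^2 * 38 = 16*38 = 6
  -> s = B^a = 6

Answer: 6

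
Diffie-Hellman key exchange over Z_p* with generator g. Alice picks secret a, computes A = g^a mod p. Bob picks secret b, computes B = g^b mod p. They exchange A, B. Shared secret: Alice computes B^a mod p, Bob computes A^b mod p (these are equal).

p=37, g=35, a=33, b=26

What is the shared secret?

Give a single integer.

A = 35^33 mod 37  (bits of 33 = 100001)
  bit 0 = 1: r = r^2 * 35 mod 37 = 1^2 * 35 = 1*35 = 35
  bit 1 = 0: r = r^2 mod 37 = 35^2 = 4
  bit 2 = 0: r = r^2 mod 37 = 4^2 = 16
  bit 3 = 0: r = r^2 mod 37 = 16^2 = 34
  bit 4 = 0: r = r^2 mod 37 = 34^2 = 9
  bit 5 = 1: r = r^2 * 35 mod 37 = 9^2 * 35 = 7*35 = 23
  -> A = 23
B = 35^26 mod 37  (bits of 26 = 11010)
  bit 0 = 1: r = r^2 * 35 mod 37 = 1^2 * 35 = 1*35 = 35
  bit 1 = 1: r = r^2 * 35 mod 37 = 35^2 * 35 = 4*35 = 29
  bit 2 = 0: r = r^2 mod 37 = 29^2 = 27
  bit 3 = 1: r = r^2 * 35 mod 37 = 27^2 * 35 = 26*35 = 22
  bit 4 = 0: r = r^2 mod 37 = 22^2 = 3
  -> B = 3
s = B^a = 3^33 mod 37  (bits of 33 = 100001)
  bit 0 = 1: r = r^2 * 3 mod 37 = 1^2 * 3 = 1*3 = 3
  bit 1 = 0: r = r^2 mod 37 = 3^2 = 9
  bit 2 = 0: r = r^2 mod 37 = 9^2 = 7
  bit 3 = 0: r = r^2 mod 37 = 7^2 = 12
  bit 4 = 0: r = r^2 mod 37 = 12^2 = 33
  bit 5 = 1: r = r^2 * 3 mod 37 = 33^2 * 3 = 16*3 = 11
  -> s = B^a = 11

Answer: 11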